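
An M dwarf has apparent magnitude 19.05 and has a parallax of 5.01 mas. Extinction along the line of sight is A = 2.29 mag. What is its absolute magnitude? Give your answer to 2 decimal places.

M ≈ 10.26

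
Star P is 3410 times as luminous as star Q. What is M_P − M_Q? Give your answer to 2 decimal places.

M_P − M_Q ≈ -8.83

Pogson: ΔM = −2.5 log₁₀(ratio) = −2.5 log₁₀(3410) = −2.5 × 3.5328 = -8.832
Star P is brighter, so it has the smaller magnitude: the difference is negative.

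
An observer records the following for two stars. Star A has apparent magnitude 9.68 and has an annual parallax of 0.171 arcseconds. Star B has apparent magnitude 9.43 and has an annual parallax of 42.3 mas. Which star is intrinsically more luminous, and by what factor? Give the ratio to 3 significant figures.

Star A: d = 1/p = 1/0.171″ = 5.848 pc
Star A: M = m − 5 log₁₀ d + 5 = 9.68 − 5·0.7670 + 5 = 10.845
Star B: p = 42.3 mas = 0.0423″ → d = 1/p = 23.64 pc
Star B: M = m − 5 log₁₀ d + 5 = 9.43 − 5·1.3737 + 5 = 7.562
ΔM = M_A − M_B = 10.845 − (7.562) = 3.283; smaller M is more luminous → Star B.
L ratio = 10^(0.4 |ΔM|) = 10^1.313 = 20.57

Star B is more luminous, by a factor of 20.6.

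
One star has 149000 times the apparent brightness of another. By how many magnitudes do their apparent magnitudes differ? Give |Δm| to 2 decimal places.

|Δm| ≈ 12.93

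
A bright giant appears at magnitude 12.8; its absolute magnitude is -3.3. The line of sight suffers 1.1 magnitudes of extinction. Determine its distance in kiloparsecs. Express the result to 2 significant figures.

d ≈ 10 kpc

m − M = 5 log₁₀(d/10 pc) + A  ⇒  12.8 − (-3.3) − 1.1 = 5 log₁₀(d/10)
15.000 = 5 log₁₀(d/10)
log₁₀ d = (m − M − A)/5 + 1 = 4.0000
d = 10^4.0000 = 10000 pc
= 10.00 kpc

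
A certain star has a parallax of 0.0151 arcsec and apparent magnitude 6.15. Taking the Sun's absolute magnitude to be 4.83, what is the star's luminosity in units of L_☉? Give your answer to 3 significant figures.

L/L_☉ ≈ 13.0

d = 1/p = 1/0.0151″ = 66.23 pc
M = m − 5 log₁₀ d + 5 = 6.15 − 5·1.8210 + 5 = 2.045
M − M_☉ = 2.045 − 4.83 = -2.785
L/L_☉ = 10^(−0.4 × -2.785) = 13.00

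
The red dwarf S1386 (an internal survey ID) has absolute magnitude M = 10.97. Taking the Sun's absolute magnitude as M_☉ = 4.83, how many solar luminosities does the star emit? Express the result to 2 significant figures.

L/L_☉ ≈ 3.5×10^-3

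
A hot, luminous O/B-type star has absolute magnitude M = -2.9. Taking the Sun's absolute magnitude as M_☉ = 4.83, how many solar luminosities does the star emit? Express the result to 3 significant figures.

L/L_☉ ≈ 1240

M − M_☉ = -2.9 − 4.83 = -7.730
L/L_☉ = 10^(−0.4 (M − M_☉)) = 10^3.092 = 1236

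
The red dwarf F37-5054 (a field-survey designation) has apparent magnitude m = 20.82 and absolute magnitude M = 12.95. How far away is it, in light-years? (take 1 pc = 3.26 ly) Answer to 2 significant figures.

d ≈ 1200 ly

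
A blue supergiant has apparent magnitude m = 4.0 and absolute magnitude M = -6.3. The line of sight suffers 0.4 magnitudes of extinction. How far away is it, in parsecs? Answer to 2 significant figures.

d ≈ 950 pc

m − M = 5 log₁₀(d/10 pc) + A  ⇒  4.0 − (-6.3) − 0.4 = 5 log₁₀(d/10)
9.900 = 5 log₁₀(d/10)
log₁₀ d = (m − M − A)/5 + 1 = 2.9800
d = 10^2.9800 = 955.0 pc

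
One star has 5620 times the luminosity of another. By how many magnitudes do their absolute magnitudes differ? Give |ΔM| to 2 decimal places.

Pogson: ΔM = −2.5 log₁₀(ratio) = −2.5 log₁₀(5620) = −2.5 × 3.7497 = -9.374

|ΔM| ≈ 9.37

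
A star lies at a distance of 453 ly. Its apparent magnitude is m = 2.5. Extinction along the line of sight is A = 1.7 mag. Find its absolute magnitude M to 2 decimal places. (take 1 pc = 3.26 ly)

d = 453 ly / 3.26 = 139.0 pc
5 log₁₀(d/10 pc) = 5 log₁₀(139.0) − 5 = 5.714
M = m − 5 log₁₀(d/10) − A = 2.5 − 5.714 − 1.7 = -4.914

M ≈ -4.91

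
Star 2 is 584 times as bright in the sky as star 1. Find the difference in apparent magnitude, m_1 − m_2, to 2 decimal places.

Pogson: Δm = −2.5 log₁₀(ratio) = −2.5 log₁₀(584) = −2.5 × 2.7664 = -6.916
Star 2 is brighter so has the smaller magnitude: m_1 − m_2 is positive.

m_1 − m_2 ≈ 6.92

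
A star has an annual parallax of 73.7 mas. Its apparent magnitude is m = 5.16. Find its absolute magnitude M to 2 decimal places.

p = 73.7 mas = 0.0737″ → d = 1/p = 13.57 pc
5 log₁₀(d/10 pc) = 5 log₁₀(13.57) − 5 = 0.663
M = m − 5 log₁₀(d/10) = 5.16 − 0.663 = 4.497

M ≈ 4.50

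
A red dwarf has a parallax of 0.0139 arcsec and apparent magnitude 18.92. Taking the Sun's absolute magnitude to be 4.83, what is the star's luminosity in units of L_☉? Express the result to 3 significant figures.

L/L_☉ ≈ 1.20×10^-4

d = 1/p = 1/0.0139″ = 71.94 pc
M = m − 5 log₁₀ d + 5 = 18.92 − 5·1.8570 + 5 = 14.635
M − M_☉ = 14.635 − 4.83 = 9.805
L/L_☉ = 10^(−0.4 × 9.805) = 1.197×10^-4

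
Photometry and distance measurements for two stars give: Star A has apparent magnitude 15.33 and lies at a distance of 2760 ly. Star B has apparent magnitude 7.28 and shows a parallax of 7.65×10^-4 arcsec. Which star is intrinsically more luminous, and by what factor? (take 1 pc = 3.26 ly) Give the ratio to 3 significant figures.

Star A: d = 2760 ly / 3.26 = 846.6 pc
Star A: M = m − 5 log₁₀ d + 5 = 15.33 − 5·2.9277 + 5 = 5.692
Star B: d = 1/p = 1/7.65×10^-4″ = 1307 pc
Star B: M = m − 5 log₁₀ d + 5 = 7.28 − 5·3.1163 + 5 = -3.302
ΔM = M_A − M_B = 5.692 − (-3.302) = 8.993; smaller M is more luminous → Star B.
L ratio = 10^(0.4 |ΔM|) = 10^3.597 = 3956

Star B is more luminous, by a factor of 3960.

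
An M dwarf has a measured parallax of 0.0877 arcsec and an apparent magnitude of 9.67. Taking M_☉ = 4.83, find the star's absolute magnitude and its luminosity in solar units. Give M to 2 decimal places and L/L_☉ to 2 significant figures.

d = 1/p = 1/0.0877″ = 11.40 pc
M = m − 5 log₁₀ d + 5 = 9.67 − 5·1.0570 + 5 = 9.385
M − M_☉ = 9.385 − 4.83 = 4.555
L/L_☉ = 10^(−0.4 × 4.555) = 0.01507

M ≈ 9.38; L/L_☉ ≈ 0.015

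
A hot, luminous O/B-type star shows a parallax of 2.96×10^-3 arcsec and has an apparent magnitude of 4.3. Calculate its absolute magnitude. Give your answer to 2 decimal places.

M ≈ -3.34

d = 1/p = 1/2.96×10^-3″ = 337.8 pc
5 log₁₀(d/10 pc) = 5 log₁₀(337.8) − 5 = 7.644
M = m − 5 log₁₀(d/10) = 4.3 − 7.644 = -3.344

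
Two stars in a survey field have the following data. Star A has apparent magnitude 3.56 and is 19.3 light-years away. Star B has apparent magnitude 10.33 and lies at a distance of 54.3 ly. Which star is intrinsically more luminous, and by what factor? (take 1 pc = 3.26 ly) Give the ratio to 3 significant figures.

Star A is more luminous, by a factor of 64.5.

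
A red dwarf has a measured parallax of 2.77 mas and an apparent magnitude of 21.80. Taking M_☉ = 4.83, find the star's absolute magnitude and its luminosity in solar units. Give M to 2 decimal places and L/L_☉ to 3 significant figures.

d = 1/p = 1000/2.77 mas = 361.0 pc
M = m − 5 log₁₀ d + 5 = 21.80 − 5·2.5575 + 5 = 14.012
M − M_☉ = 14.012 − 4.83 = 9.182
L/L_☉ = 10^(−0.4 × 9.182) = 2.123×10^-4

M ≈ 14.01; L/L_☉ ≈ 2.12×10^-4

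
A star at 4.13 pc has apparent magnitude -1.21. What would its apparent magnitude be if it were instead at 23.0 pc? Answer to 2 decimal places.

Flux ∝ 1/d², so Δm = 5 log₁₀(d₂/d₁) = 5 log₁₀(23.0/4.13) = 3.729
m₂ = m₁ + Δm = -1.21 + (3.729) = 2.519

m ≈ 2.52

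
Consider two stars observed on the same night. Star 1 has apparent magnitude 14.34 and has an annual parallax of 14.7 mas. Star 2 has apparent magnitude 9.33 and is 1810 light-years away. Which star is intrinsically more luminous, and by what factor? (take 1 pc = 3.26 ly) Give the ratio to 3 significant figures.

Star 2 is more luminous, by a factor of 6720.

Star 1: p = 14.7 mas = 0.0147″ → d = 1/p = 68.03 pc
Star 1: M = m − 5 log₁₀ d + 5 = 14.34 − 5·1.8327 + 5 = 10.177
Star 2: d = 1810 ly / 3.26 = 555.2 pc
Star 2: M = m − 5 log₁₀ d + 5 = 9.33 − 5·2.7445 + 5 = 0.608
ΔM = M_1 − M_2 = 10.177 − (0.608) = 9.569; smaller M is more luminous → Star 2.
L ratio = 10^(0.4 |ΔM|) = 10^3.828 = 6723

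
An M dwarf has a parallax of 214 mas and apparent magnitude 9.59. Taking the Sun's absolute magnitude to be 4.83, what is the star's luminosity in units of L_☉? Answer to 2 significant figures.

L/L_☉ ≈ 2.7×10^-3

d = 1/p = 1000/214 mas = 4.673 pc
M = m − 5 log₁₀ d + 5 = 9.59 − 5·0.6696 + 5 = 11.242
M − M_☉ = 11.242 − 4.83 = 6.412
L/L_☉ = 10^(−0.4 × 6.412) = 2.724×10^-3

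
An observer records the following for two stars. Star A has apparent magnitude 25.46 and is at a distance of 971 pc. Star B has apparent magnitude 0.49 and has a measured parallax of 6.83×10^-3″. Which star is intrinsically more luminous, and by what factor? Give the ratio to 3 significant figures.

Star A: M = m − 5 log₁₀ d + 5 = 25.46 − 5·2.9872 + 5 = 15.524
Star B: d = 1/p = 1/6.83×10^-3″ = 146.4 pc
Star B: M = m − 5 log₁₀ d + 5 = 0.49 − 5·2.1656 + 5 = -5.338
ΔM = M_A − M_B = 15.524 − (-5.338) = 20.862; smaller M is more luminous → Star B.
L ratio = 10^(0.4 |ΔM|) = 10^8.345 = 2.212×10^8

Star B is more luminous, by a factor of 2.21×10^8.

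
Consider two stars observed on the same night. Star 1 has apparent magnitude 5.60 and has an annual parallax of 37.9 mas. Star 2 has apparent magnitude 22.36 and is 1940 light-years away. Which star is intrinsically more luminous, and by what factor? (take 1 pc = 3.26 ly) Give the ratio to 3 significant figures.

Star 1: p = 37.9 mas = 0.0379″ → d = 1/p = 26.39 pc
Star 1: M = m − 5 log₁₀ d + 5 = 5.60 − 5·1.4214 + 5 = 3.493
Star 2: d = 1940 ly / 3.26 = 595.1 pc
Star 2: M = m − 5 log₁₀ d + 5 = 22.36 − 5·2.7746 + 5 = 13.487
ΔM = M_1 − M_2 = 3.493 − (13.487) = -9.994; smaller M is more luminous → Star 1.
L ratio = 10^(0.4 |ΔM|) = 10^3.998 = 9944

Star 1 is more luminous, by a factor of 9940.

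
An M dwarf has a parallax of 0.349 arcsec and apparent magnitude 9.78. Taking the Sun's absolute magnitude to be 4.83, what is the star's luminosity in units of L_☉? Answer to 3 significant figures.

d = 1/p = 1/0.349″ = 2.865 pc
M = m − 5 log₁₀ d + 5 = 9.78 − 5·0.4572 + 5 = 12.494
M − M_☉ = 12.494 − 4.83 = 7.664
L/L_☉ = 10^(−0.4 × 7.664) = 8.597×10^-4

L/L_☉ ≈ 8.60×10^-4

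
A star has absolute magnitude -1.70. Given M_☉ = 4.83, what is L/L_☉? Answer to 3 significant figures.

M − M_☉ = -1.70 − 4.83 = -6.530
L/L_☉ = 10^(−0.4 (M − M_☉)) = 10^2.612 = 409.3

L/L_☉ ≈ 409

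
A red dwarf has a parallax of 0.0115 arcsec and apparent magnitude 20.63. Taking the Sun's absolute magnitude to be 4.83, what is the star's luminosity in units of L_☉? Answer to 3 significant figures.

L/L_☉ ≈ 3.62×10^-5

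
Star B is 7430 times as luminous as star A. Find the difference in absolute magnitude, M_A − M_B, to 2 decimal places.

M_A − M_B ≈ 9.68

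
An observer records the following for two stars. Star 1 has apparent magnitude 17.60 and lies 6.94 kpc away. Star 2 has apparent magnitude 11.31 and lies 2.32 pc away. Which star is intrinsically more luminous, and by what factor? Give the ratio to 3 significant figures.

Star 1 is more luminous, by a factor of 27300.

Star 1: d = 6.94 kpc = 6940 pc
Star 1: M = m − 5 log₁₀ d + 5 = 17.60 − 5·3.8414 + 5 = 3.393
Star 2: M = m − 5 log₁₀ d + 5 = 11.31 − 5·0.3655 + 5 = 14.483
ΔM = M_1 − M_2 = 3.393 − (14.483) = -11.089; smaller M is more luminous → Star 1.
L ratio = 10^(0.4 |ΔM|) = 10^4.436 = 27270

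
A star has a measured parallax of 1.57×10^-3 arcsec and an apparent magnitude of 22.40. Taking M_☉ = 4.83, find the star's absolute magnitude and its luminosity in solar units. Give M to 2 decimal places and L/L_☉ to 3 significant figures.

M ≈ 13.38; L/L_☉ ≈ 3.80×10^-4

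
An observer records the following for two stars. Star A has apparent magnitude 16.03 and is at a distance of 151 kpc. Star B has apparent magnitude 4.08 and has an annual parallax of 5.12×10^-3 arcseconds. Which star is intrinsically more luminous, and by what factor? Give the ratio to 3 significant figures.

Star A is more luminous, by a factor of 9.92.

Star A: d = 151 kpc = 151000 pc
Star A: M = m − 5 log₁₀ d + 5 = 16.03 − 5·5.1790 + 5 = -4.865
Star B: d = 1/p = 1/5.12×10^-3″ = 195.3 pc
Star B: M = m − 5 log₁₀ d + 5 = 4.08 − 5·2.2907 + 5 = -2.374
ΔM = M_A − M_B = -4.865 − (-2.374) = -2.491; smaller M is more luminous → Star A.
L ratio = 10^(0.4 |ΔM|) = 10^0.996 = 9.920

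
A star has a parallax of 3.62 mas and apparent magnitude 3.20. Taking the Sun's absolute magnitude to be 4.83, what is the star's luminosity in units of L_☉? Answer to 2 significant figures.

d = 1/p = 1000/3.62 mas = 276.2 pc
M = m − 5 log₁₀ d + 5 = 3.20 − 5·2.4413 + 5 = -4.006
M − M_☉ = -4.006 − 4.83 = -8.836
L/L_☉ = 10^(−0.4 × -8.836) = 3424

L/L_☉ ≈ 3400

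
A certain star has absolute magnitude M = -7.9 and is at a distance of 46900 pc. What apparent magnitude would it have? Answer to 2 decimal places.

m = M + 5 log₁₀ d − 5 = -7.9 + 5·4.6712 − 5 = 10.456

m ≈ 10.46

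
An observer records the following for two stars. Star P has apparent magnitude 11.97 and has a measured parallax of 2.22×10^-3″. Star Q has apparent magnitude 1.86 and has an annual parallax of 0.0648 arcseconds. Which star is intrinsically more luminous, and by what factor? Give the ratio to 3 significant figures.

Star P: d = 1/p = 1/2.22×10^-3″ = 450.5 pc
Star P: M = m − 5 log₁₀ d + 5 = 11.97 − 5·2.6536 + 5 = 3.702
Star Q: d = 1/p = 1/0.0648″ = 15.43 pc
Star Q: M = m − 5 log₁₀ d + 5 = 1.86 − 5·1.1884 + 5 = 0.918
ΔM = M_P − M_Q = 3.702 − (0.918) = 2.784; smaller M is more luminous → Star Q.
L ratio = 10^(0.4 |ΔM|) = 10^1.114 = 12.99

Star Q is more luminous, by a factor of 13.0.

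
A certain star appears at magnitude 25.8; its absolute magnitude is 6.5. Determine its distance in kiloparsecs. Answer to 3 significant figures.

d ≈ 72.4 kpc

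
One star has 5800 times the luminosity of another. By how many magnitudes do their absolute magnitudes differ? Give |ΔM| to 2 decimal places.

|ΔM| ≈ 9.41

Pogson: ΔM = −2.5 log₁₀(ratio) = −2.5 log₁₀(5800) = −2.5 × 3.7634 = -9.409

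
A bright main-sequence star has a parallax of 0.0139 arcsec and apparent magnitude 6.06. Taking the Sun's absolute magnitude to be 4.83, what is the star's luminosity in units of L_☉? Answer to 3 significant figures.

d = 1/p = 1/0.0139″ = 71.94 pc
M = m − 5 log₁₀ d + 5 = 6.06 − 5·1.8570 + 5 = 1.775
M − M_☉ = 1.775 − 4.83 = -3.055
L/L_☉ = 10^(−0.4 × -3.055) = 16.67

L/L_☉ ≈ 16.7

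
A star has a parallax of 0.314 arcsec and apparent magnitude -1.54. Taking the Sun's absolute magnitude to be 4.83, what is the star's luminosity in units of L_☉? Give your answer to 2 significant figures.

L/L_☉ ≈ 36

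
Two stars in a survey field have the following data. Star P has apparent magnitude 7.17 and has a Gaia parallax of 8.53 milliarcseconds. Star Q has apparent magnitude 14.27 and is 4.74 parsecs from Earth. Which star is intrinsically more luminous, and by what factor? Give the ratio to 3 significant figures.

Star P is more luminous, by a factor of 423000.

Star P: p = 8.53 mas = 8.53×10^-3″ → d = 1/p = 117.2 pc
Star P: M = m − 5 log₁₀ d + 5 = 7.17 − 5·2.0691 + 5 = 1.825
Star Q: M = m − 5 log₁₀ d + 5 = 14.27 − 5·0.6758 + 5 = 15.891
ΔM = M_P − M_Q = 1.825 − (15.891) = -14.066; smaller M is more luminous → Star P.
L ratio = 10^(0.4 |ΔM|) = 10^5.627 = 423200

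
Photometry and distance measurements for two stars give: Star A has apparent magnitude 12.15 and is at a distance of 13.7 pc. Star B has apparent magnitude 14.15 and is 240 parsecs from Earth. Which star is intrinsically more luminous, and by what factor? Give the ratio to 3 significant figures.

Star B is more luminous, by a factor of 48.6.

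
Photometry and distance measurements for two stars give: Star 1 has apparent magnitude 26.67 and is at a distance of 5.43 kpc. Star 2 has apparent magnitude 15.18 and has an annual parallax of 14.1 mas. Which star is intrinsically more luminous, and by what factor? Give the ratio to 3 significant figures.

Star 1: d = 5.43 kpc = 5430 pc
Star 1: M = m − 5 log₁₀ d + 5 = 26.67 − 5·3.7348 + 5 = 12.996
Star 2: p = 14.1 mas = 0.0141″ → d = 1/p = 70.92 pc
Star 2: M = m − 5 log₁₀ d + 5 = 15.18 − 5·1.8508 + 5 = 10.926
ΔM = M_1 − M_2 = 12.996 − (10.926) = 2.070; smaller M is more luminous → Star 2.
L ratio = 10^(0.4 |ΔM|) = 10^0.828 = 6.729

Star 2 is more luminous, by a factor of 6.73.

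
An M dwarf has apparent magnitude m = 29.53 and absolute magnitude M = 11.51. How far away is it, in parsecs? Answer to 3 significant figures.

d ≈ 40200 pc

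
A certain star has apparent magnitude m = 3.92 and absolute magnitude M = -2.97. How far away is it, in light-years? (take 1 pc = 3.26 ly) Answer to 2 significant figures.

d ≈ 780 ly

μ = m − M = 6.890
m − M = 5 log₁₀ d − 5
log₁₀ d = (m − M)/5 + 1 = 2.3780
d = 10^2.3780 = 238.8 pc
= 778.4 ly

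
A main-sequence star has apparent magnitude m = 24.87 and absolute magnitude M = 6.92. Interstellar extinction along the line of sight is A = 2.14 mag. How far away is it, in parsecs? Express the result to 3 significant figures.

m − M = 5 log₁₀(d/10 pc) + A  ⇒  24.87 − (6.92) − 2.14 = 5 log₁₀(d/10)
15.810 = 5 log₁₀(d/10)
log₁₀ d = (m − M − A)/5 + 1 = 4.1620
d = 10^4.1620 = 14520 pc

d ≈ 14500 pc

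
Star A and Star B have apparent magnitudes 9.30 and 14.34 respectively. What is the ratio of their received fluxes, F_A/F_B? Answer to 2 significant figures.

Magnitude difference = -5.04
Flux ratio = 10^(−0.4 Δm) = 10^(−0.4 × -5.04) = 10^2.016 = 103.8

F_A/F_B ≈ 100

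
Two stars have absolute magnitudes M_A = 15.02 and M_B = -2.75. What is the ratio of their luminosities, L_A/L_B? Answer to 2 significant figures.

L_A/L_B ≈ 7.8×10^-8

ΔM = M_A − M_B = 17.77
L_A/L_B = 10^(−0.4 ΔM) = 10^-7.108 = 7.798×10^-8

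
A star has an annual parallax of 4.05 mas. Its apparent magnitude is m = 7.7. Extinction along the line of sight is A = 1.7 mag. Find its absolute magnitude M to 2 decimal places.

p = 4.05 mas = 4.05×10^-3″ → d = 1/p = 246.9 pc
5 log₁₀(d/10 pc) = 5 log₁₀(246.9) − 5 = 6.963
M = m − 5 log₁₀(d/10) − A = 7.7 − 6.963 − 1.7 = -0.963

M ≈ -0.96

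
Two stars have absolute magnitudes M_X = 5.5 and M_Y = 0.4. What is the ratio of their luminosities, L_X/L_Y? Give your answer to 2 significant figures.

ΔM = M_X − M_Y = 5.1
L_X/L_Y = 10^(−0.4 ΔM) = 10^-2.040 = 9.120×10^-3

L_X/L_Y ≈ 9.1×10^-3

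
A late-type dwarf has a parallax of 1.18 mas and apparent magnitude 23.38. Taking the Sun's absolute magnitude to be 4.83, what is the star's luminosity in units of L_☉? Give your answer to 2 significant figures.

L/L_☉ ≈ 2.7×10^-4

d = 1/p = 1000/1.18 mas = 847.5 pc
M = m − 5 log₁₀ d + 5 = 23.38 − 5·2.9281 + 5 = 13.739
M − M_☉ = 13.739 − 4.83 = 8.909
L/L_☉ = 10^(−0.4 × 8.909) = 2.730×10^-4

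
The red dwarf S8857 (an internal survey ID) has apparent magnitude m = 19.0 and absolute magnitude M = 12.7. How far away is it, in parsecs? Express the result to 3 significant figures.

Distance modulus: m − M = 19.0 − (12.7) = 6.300
m − M = 5 log₁₀ d − 5
log₁₀ d = (m − M)/5 + 1 = 2.2600
d = 10^2.2600 = 182.0 pc

d ≈ 182 pc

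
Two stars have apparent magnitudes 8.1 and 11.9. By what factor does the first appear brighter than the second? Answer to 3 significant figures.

33.1

Magnitude difference = -3.8
Flux ratio = 10^(−0.4 Δm) = 10^(−0.4 × -3.8) = 10^1.520 = 33.11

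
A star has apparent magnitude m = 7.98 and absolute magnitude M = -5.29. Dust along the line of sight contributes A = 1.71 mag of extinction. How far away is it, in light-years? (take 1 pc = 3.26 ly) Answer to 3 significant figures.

d ≈ 6690 ly

m − M = 5 log₁₀(d/10 pc) + A  ⇒  7.98 − (-5.29) − 1.71 = 5 log₁₀(d/10)
11.560 = 5 log₁₀(d/10)
log₁₀ d = (m − M − A)/5 + 1 = 3.3120
d = 10^3.3120 = 2051 pc
= 6687 ly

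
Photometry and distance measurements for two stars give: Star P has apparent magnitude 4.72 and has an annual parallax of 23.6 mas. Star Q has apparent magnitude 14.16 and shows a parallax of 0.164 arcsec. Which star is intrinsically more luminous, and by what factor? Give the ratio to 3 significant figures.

Star P is more luminous, by a factor of 288000.

Star P: p = 23.6 mas = 0.0236″ → d = 1/p = 42.37 pc
Star P: M = m − 5 log₁₀ d + 5 = 4.72 − 5·1.6271 + 5 = 1.585
Star Q: d = 1/p = 1/0.164″ = 6.098 pc
Star Q: M = m − 5 log₁₀ d + 5 = 14.16 − 5·0.7852 + 5 = 15.234
ΔM = M_P − M_Q = 1.585 − (15.234) = -13.650; smaller M is more luminous → Star P.
L ratio = 10^(0.4 |ΔM|) = 10^5.460 = 288300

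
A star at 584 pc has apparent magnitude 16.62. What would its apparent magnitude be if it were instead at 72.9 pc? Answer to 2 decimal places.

m ≈ 12.10

Flux ∝ 1/d², so Δm = 5 log₁₀(d₂/d₁) = 5 log₁₀(72.9/584) = -4.518
m₂ = m₁ + Δm = 16.62 + (-4.518) = 12.102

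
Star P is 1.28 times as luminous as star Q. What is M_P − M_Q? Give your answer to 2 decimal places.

M_P − M_Q ≈ -0.27

Pogson: ΔM = −2.5 log₁₀(ratio) = −2.5 log₁₀(1.28) = −2.5 × 0.1072 = -0.268
Star P is brighter, so it has the smaller magnitude: the difference is negative.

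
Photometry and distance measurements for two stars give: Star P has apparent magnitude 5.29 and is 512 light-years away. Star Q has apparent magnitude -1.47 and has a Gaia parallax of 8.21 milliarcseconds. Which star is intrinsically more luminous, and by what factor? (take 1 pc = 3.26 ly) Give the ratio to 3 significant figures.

Star Q is more luminous, by a factor of 304.

Star P: d = 512 ly / 3.26 = 157.1 pc
Star P: M = m − 5 log₁₀ d + 5 = 5.29 − 5·2.1961 + 5 = -0.690
Star Q: p = 8.21 mas = 8.21×10^-3″ → d = 1/p = 121.8 pc
Star Q: M = m − 5 log₁₀ d + 5 = -1.47 − 5·2.0857 + 5 = -6.898
ΔM = M_P − M_Q = -0.690 − (-6.898) = 6.208; smaller M is more luminous → Star Q.
L ratio = 10^(0.4 |ΔM|) = 10^2.483 = 304.2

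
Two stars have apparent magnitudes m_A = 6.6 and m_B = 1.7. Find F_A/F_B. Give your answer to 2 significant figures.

F_A/F_B ≈ 0.011

Magnitude difference = 4.9
Flux ratio = 10^(−0.4 Δm) = 10^(−0.4 × 4.9) = 10^-1.960 = 0.01096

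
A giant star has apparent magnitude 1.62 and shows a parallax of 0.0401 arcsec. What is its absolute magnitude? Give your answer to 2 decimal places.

d = 1/p = 1/0.0401″ = 24.94 pc
5 log₁₀(d/10 pc) = 5 log₁₀(24.94) − 5 = 1.984
M = m − 5 log₁₀(d/10) = 1.62 − 1.984 = -0.364

M ≈ -0.36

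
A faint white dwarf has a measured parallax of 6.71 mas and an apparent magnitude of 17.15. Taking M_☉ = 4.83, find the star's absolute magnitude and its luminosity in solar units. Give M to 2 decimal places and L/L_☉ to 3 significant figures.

d = 1/p = 1000/6.71 mas = 149.0 pc
M = m − 5 log₁₀ d + 5 = 17.15 − 5·2.1733 + 5 = 11.284
M − M_☉ = 11.284 − 4.83 = 6.454
L/L_☉ = 10^(−0.4 × 6.454) = 2.622×10^-3

M ≈ 11.28; L/L_☉ ≈ 2.62×10^-3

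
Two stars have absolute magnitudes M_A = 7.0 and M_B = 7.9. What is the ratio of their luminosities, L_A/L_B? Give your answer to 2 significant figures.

L_A/L_B ≈ 2.3

ΔM = M_A − M_B = -0.9
L_A/L_B = 10^(−0.4 ΔM) = 10^0.360 = 2.291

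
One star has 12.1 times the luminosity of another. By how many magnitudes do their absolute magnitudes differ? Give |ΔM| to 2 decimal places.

Pogson: ΔM = −2.5 log₁₀(ratio) = −2.5 log₁₀(12.1) = −2.5 × 1.0828 = -2.707

|ΔM| ≈ 2.71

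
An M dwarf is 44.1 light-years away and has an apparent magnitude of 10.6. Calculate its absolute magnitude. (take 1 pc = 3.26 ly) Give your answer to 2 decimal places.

d = 44.1 ly / 3.26 = 13.53 pc
5 log₁₀(d/10 pc) = 5 log₁₀(13.53) − 5 = 0.656
M = m − 5 log₁₀(d/10) = 10.6 − 0.656 = 9.944

M ≈ 9.94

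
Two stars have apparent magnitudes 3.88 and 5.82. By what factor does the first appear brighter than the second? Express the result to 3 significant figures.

5.97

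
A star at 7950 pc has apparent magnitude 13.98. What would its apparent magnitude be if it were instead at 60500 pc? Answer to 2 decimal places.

m ≈ 18.39

Flux ∝ 1/d², so Δm = 5 log₁₀(d₂/d₁) = 5 log₁₀(60500/7950) = 4.407
m₂ = m₁ + Δm = 13.98 + (4.407) = 18.387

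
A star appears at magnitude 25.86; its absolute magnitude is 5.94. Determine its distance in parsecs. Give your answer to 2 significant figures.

μ = m − M = 19.920
m − M = 5 log₁₀ d − 5
log₁₀ d = (m − M)/5 + 1 = 4.9840
d = 10^4.9840 = 96380 pc

d ≈ 96000 pc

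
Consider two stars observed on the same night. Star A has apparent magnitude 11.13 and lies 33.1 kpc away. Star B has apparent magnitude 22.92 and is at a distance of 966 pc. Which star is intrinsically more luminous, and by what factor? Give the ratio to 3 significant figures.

Star A is more luminous, by a factor of 6.11×10^7.

Star A: d = 33.1 kpc = 33100 pc
Star A: M = m − 5 log₁₀ d + 5 = 11.13 − 5·4.5198 + 5 = -6.469
Star B: M = m − 5 log₁₀ d + 5 = 22.92 − 5·2.9850 + 5 = 12.995
ΔM = M_A − M_B = -6.469 − (12.995) = -19.464; smaller M is more luminous → Star A.
L ratio = 10^(0.4 |ΔM|) = 10^7.786 = 6.105×10^7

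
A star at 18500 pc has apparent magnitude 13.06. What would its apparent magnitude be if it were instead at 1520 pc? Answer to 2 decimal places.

m ≈ 7.63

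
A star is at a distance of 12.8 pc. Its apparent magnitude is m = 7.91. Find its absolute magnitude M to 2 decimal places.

5 log₁₀(d/10 pc) = 5 log₁₀(12.80) − 5 = 0.536
M = m − 5 log₁₀(d/10) = 7.91 − 0.536 = 7.374

M ≈ 7.37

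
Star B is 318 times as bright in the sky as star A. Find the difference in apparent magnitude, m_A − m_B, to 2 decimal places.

Pogson: Δm = −2.5 log₁₀(ratio) = −2.5 log₁₀(318) = −2.5 × 2.5024 = -6.256
Star B is brighter so has the smaller magnitude: m_A − m_B is positive.

m_A − m_B ≈ 6.26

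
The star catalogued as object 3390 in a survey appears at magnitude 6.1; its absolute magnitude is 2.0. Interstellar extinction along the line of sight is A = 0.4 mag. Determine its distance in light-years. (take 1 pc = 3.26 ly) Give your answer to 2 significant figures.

m − M = 5 log₁₀(d/10 pc) + A  ⇒  6.1 − (2.0) − 0.4 = 5 log₁₀(d/10)
3.700 = 5 log₁₀(d/10)
log₁₀ d = (m − M − A)/5 + 1 = 1.7400
d = 10^1.7400 = 54.95 pc
= 179.2 ly

d ≈ 180 ly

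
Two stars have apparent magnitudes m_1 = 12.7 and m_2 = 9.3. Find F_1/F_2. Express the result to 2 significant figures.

F_1/F_2 ≈ 0.044

Magnitude difference = 3.4
Flux ratio = 10^(−0.4 Δm) = 10^(−0.4 × 3.4) = 10^-1.360 = 0.04365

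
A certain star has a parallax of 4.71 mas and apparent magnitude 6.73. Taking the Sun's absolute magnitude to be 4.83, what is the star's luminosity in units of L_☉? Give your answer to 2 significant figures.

L/L_☉ ≈ 78

d = 1/p = 1000/4.71 mas = 212.3 pc
M = m − 5 log₁₀ d + 5 = 6.73 − 5·2.3270 + 5 = 0.095
M − M_☉ = 0.095 − 4.83 = -4.735
L/L_☉ = 10^(−0.4 × -4.735) = 78.34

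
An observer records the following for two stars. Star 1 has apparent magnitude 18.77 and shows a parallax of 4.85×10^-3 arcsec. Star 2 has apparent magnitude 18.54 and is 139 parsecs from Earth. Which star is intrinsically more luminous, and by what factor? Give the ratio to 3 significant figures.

Star 1 is more luminous, by a factor of 1.78.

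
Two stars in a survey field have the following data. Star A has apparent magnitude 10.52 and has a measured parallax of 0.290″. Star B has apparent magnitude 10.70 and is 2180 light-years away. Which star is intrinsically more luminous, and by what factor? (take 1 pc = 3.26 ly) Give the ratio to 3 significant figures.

Star B is more luminous, by a factor of 31900.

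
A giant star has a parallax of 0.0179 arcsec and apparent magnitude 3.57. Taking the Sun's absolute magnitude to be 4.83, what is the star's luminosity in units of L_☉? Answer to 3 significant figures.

L/L_☉ ≈ 99.6

d = 1/p = 1/0.0179″ = 55.87 pc
M = m − 5 log₁₀ d + 5 = 3.57 − 5·1.7471 + 5 = -0.166
M − M_☉ = -0.166 − 4.83 = -4.996
L/L_☉ = 10^(−0.4 × -4.996) = 99.61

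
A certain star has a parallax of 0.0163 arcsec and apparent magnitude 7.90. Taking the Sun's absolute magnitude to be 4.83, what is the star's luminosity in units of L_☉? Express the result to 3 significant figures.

d = 1/p = 1/0.0163″ = 61.35 pc
M = m − 5 log₁₀ d + 5 = 7.90 − 5·1.7878 + 5 = 3.961
M − M_☉ = 3.961 − 4.83 = -0.869
L/L_☉ = 10^(−0.4 × -0.869) = 2.227

L/L_☉ ≈ 2.23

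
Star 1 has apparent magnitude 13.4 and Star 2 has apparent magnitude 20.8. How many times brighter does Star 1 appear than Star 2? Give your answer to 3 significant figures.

912

Δm = 13.4 − (20.8) = -7.4
Flux ratio = 10^(−0.4 Δm) = 10^(−0.4 × -7.4) = 10^2.960 = 912.0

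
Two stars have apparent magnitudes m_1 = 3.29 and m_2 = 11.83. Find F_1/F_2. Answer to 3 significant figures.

Δm = 3.29 − (11.83) = -8.54
Flux ratio = 10^(−0.4 Δm) = 10^(−0.4 × -8.54) = 10^3.416 = 2606

F_1/F_2 ≈ 2610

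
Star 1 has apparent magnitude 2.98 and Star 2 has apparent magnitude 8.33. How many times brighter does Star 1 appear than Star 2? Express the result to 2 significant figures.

Δm = 2.98 − (8.33) = -5.35
Flux ratio = 10^(−0.4 Δm) = 10^(−0.4 × -5.35) = 10^2.140 = 138.0

140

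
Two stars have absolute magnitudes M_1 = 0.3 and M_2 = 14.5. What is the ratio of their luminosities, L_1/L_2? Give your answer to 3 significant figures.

ΔM = M_1 − M_2 = -14.2
L_1/L_2 = 10^(−0.4 ΔM) = 10^5.680 = 478600

L_1/L_2 ≈ 479000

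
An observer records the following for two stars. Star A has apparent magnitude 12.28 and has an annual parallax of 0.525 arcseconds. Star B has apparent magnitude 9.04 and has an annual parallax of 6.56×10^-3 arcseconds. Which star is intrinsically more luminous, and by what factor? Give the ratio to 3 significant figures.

Star A: d = 1/p = 1/0.525″ = 1.905 pc
Star A: M = m − 5 log₁₀ d + 5 = 12.28 − 5·0.2798 + 5 = 15.881
Star B: d = 1/p = 1/6.56×10^-3″ = 152.4 pc
Star B: M = m − 5 log₁₀ d + 5 = 9.04 − 5·2.1831 + 5 = 3.125
ΔM = M_A − M_B = 15.881 − (3.125) = 12.756; smaller M is more luminous → Star B.
L ratio = 10^(0.4 |ΔM|) = 10^5.103 = 126600

Star B is more luminous, by a factor of 127000.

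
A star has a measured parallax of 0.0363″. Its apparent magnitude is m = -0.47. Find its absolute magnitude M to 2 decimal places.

d = 1/p = 1/0.0363″ = 27.55 pc
5 log₁₀(d/10 pc) = 5 log₁₀(27.55) − 5 = 2.200
M = m − 5 log₁₀(d/10) = -0.47 − 2.200 = -2.670

M ≈ -2.67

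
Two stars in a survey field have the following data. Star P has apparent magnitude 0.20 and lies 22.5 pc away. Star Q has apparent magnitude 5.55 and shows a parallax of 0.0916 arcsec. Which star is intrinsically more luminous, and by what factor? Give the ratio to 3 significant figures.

Star P is more luminous, by a factor of 586.

Star P: M = m − 5 log₁₀ d + 5 = 0.20 − 5·1.3522 + 5 = -1.561
Star Q: d = 1/p = 1/0.0916″ = 10.92 pc
Star Q: M = m − 5 log₁₀ d + 5 = 5.55 − 5·1.0381 + 5 = 5.359
ΔM = M_P − M_Q = -1.561 − (5.359) = -6.920; smaller M is more luminous → Star P.
L ratio = 10^(0.4 |ΔM|) = 10^2.768 = 586.3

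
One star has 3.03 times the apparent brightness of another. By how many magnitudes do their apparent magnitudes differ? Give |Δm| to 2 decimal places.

|Δm| ≈ 1.20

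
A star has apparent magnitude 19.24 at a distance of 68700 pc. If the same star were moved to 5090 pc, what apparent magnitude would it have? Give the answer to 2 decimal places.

m ≈ 13.59

Flux ∝ 1/d², so Δm = 5 log₁₀(d₂/d₁) = 5 log₁₀(5090/68700) = -5.651
m₂ = m₁ + Δm = 19.24 + (-5.651) = 13.589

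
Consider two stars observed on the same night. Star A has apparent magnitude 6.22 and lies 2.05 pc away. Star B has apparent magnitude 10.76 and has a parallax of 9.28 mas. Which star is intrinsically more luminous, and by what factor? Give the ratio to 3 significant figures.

Star A: M = m − 5 log₁₀ d + 5 = 6.22 − 5·0.3118 + 5 = 9.661
Star B: p = 9.28 mas = 9.28×10^-3″ → d = 1/p = 107.8 pc
Star B: M = m − 5 log₁₀ d + 5 = 10.76 − 5·2.0325 + 5 = 5.598
ΔM = M_A − M_B = 9.661 − (5.598) = 4.063; smaller M is more luminous → Star B.
L ratio = 10^(0.4 |ΔM|) = 10^1.625 = 42.21

Star B is more luminous, by a factor of 42.2.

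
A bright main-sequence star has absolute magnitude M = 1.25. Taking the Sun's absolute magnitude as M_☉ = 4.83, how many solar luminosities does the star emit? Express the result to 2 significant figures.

M − M_☉ = 1.25 − 4.83 = -3.580
L/L_☉ = 10^(−0.4 (M − M_☉)) = 10^1.432 = 27.04

L/L_☉ ≈ 27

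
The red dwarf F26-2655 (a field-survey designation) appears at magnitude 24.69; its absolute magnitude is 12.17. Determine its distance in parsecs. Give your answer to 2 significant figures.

d ≈ 3200 pc

Distance modulus: m − M = 24.69 − (12.17) = 12.520
m − M = 5 log₁₀ d − 5
log₁₀ d = (m − M)/5 + 1 = 3.5040
d = 10^3.5040 = 3192 pc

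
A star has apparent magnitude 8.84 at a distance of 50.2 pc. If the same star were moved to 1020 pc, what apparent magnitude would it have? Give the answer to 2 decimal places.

Flux ∝ 1/d², so Δm = 5 log₁₀(d₂/d₁) = 5 log₁₀(1020/50.2) = 6.539
m₂ = m₁ + Δm = 8.84 + (6.539) = 15.379

m ≈ 15.38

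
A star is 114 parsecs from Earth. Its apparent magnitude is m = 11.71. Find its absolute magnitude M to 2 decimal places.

M ≈ 6.43

5 log₁₀(d/10 pc) = 5 log₁₀(114.0) − 5 = 5.285
M = m − 5 log₁₀(d/10) = 11.71 − 5.285 = 6.425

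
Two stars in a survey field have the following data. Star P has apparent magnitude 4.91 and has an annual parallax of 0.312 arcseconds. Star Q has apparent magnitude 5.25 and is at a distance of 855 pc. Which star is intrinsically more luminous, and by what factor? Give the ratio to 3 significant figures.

Star Q is more luminous, by a factor of 52000.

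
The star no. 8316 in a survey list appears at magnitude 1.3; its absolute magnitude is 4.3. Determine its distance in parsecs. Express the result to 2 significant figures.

d ≈ 2.5 pc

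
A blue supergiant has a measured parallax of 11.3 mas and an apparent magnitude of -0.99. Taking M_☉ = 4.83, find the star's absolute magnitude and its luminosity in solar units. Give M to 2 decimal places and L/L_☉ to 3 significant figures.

d = 1/p = 1000/11.3 mas = 88.50 pc
M = m − 5 log₁₀ d + 5 = -0.99 − 5·1.9469 + 5 = -5.725
M − M_☉ = -5.725 − 4.83 = -10.555
L/L_☉ = 10^(−0.4 × -10.555) = 16670

M ≈ -5.72; L/L_☉ ≈ 16700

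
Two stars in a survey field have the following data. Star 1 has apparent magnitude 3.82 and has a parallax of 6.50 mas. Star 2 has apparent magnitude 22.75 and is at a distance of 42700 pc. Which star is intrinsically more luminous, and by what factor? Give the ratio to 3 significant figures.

Star 1 is more luminous, by a factor of 485.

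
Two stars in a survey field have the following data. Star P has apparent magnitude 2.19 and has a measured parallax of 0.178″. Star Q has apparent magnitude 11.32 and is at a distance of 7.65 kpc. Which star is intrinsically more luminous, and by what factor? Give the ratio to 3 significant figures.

Star P: d = 1/p = 1/0.178″ = 5.618 pc
Star P: M = m − 5 log₁₀ d + 5 = 2.19 − 5·0.7496 + 5 = 3.442
Star Q: d = 7.65 kpc = 7650 pc
Star Q: M = m − 5 log₁₀ d + 5 = 11.32 − 5·3.8837 + 5 = -3.098
ΔM = M_P − M_Q = 3.442 − (-3.098) = 6.540; smaller M is more luminous → Star Q.
L ratio = 10^(0.4 |ΔM|) = 10^2.616 = 413.2

Star Q is more luminous, by a factor of 413.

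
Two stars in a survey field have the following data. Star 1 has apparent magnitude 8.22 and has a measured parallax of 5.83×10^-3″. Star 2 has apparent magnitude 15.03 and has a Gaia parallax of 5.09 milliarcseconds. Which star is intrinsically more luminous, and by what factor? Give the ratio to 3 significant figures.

Star 1: d = 1/p = 1/5.83×10^-3″ = 171.5 pc
Star 1: M = m − 5 log₁₀ d + 5 = 8.22 − 5·2.2343 + 5 = 2.048
Star 2: p = 5.09 mas = 5.09×10^-3″ → d = 1/p = 196.5 pc
Star 2: M = m − 5 log₁₀ d + 5 = 15.03 − 5·2.2933 + 5 = 8.564
ΔM = M_1 − M_2 = 2.048 − (8.564) = -6.515; smaller M is more luminous → Star 1.
L ratio = 10^(0.4 |ΔM|) = 10^2.606 = 403.7

Star 1 is more luminous, by a factor of 404.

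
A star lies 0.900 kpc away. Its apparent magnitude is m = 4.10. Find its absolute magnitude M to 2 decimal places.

M ≈ -5.67

d = 0.900 kpc = 900.0 pc
5 log₁₀(d/10 pc) = 5 log₁₀(900.0) − 5 = 9.771
M = m − 5 log₁₀(d/10) = 4.10 − 9.771 = -5.671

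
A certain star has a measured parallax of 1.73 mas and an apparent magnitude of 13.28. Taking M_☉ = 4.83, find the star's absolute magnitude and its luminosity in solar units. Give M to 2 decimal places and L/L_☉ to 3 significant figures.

d = 1/p = 1000/1.73 mas = 578.0 pc
M = m − 5 log₁₀ d + 5 = 13.28 − 5·2.7620 + 5 = 4.470
M − M_☉ = 4.470 − 4.83 = -0.360
L/L_☉ = 10^(−0.4 × -0.360) = 1.393

M ≈ 4.47; L/L_☉ ≈ 1.39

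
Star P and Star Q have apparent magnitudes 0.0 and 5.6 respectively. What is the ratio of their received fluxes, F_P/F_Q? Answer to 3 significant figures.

F_P/F_Q ≈ 174

Δm = 0.0 − (5.6) = -5.6
Flux ratio = 10^(−0.4 Δm) = 10^(−0.4 × -5.6) = 10^2.240 = 173.8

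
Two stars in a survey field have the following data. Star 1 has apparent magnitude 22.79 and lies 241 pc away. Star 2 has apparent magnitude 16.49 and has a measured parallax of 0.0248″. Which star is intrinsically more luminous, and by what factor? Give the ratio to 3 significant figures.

Star 2 is more luminous, by a factor of 9.27.

Star 1: M = m − 5 log₁₀ d + 5 = 22.79 − 5·2.3820 + 5 = 15.880
Star 2: d = 1/p = 1/0.0248″ = 40.32 pc
Star 2: M = m − 5 log₁₀ d + 5 = 16.49 − 5·1.6055 + 5 = 13.462
ΔM = M_1 − M_2 = 15.880 − (13.462) = 2.418; smaller M is more luminous → Star 2.
L ratio = 10^(0.4 |ΔM|) = 10^0.967 = 9.270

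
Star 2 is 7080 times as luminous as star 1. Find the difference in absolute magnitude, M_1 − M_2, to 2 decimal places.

Pogson: ΔM = −2.5 log₁₀(ratio) = −2.5 log₁₀(7080) = −2.5 × 3.8500 = -9.625
Star 2 is brighter so has the smaller magnitude: M_1 − M_2 is positive.

M_1 − M_2 ≈ 9.63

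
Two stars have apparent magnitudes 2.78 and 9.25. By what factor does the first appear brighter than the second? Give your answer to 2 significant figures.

390

Δm = 2.78 − (9.25) = -6.47
Flux ratio = 10^(−0.4 Δm) = 10^(−0.4 × -6.47) = 10^2.588 = 387.3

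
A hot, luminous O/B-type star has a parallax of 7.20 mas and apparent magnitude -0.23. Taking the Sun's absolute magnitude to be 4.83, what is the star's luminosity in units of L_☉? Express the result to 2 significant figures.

d = 1/p = 1000/7.20 mas = 138.9 pc
M = m − 5 log₁₀ d + 5 = -0.23 − 5·2.1427 + 5 = -5.943
M − M_☉ = -5.943 − 4.83 = -10.773
L/L_☉ = 10^(−0.4 × -10.773) = 20390

L/L_☉ ≈ 20000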